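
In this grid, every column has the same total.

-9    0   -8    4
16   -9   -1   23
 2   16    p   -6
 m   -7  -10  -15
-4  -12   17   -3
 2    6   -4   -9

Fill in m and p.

m = -13, p = 0

Column 2 sums to -6 and so does column 4; that's the common total.
In column 1 the known cells total 7, leaving -6 − 7 = -13.
In column 3 the known cells total -6, leaving -6 − (-6) = 0.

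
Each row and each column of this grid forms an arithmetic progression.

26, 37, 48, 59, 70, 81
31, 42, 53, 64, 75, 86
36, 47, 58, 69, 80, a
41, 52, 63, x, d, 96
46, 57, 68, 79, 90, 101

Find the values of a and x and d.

Along each row the entries change by 11 per step; down each column they change by 5.
Row 3: from 36 at column 1, stepping by 11 to column 6 gives 91.
Row 4: from 41 at column 1, stepping by 11 to column 4 gives 74.
Row 4: from 41 at column 1, stepping by 11 to column 5 gives 85.

a = 91, x = 74, d = 85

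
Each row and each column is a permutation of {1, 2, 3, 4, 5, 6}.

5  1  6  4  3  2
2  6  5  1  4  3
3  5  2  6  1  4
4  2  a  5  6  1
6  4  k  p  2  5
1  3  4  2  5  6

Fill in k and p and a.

For row 4, column 3: row 4 already has {1, 2, 4, 5, 6}; that leaves 3.
Cell (5,3): column 3 already has {2, 3, 4, 5, 6} → 1.
Cell (5,4): row 5 already has {1, 2, 4, 5, 6} → 3.

k = 1, p = 3, a = 3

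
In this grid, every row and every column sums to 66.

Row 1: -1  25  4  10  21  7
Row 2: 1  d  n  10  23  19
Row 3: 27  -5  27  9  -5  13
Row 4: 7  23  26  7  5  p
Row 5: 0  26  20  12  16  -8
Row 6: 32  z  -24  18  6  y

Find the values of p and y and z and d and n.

Column 3: 4 + 27 + 26 + 20 − 24 = 53, so its missing entry is 66 − 53 = 13.
Row 2: 1 + 13 + 10 + 23 + 19 = 66, so its missing entry is 66 − 66 = 0.
Column 2: 25 + 0 − 5 + 23 + 26 = 69, so its missing entry is 66 − 69 = -3.
Row 6: 32 − 3 − 24 + 18 + 6 = 29, so its missing entry is 66 − 29 = 37.
Row 4: 7 + 23 + 26 + 7 + 5 = 68, so its missing entry is 66 − 68 = -2.

p = -2, y = 37, z = -3, d = 0, n = 13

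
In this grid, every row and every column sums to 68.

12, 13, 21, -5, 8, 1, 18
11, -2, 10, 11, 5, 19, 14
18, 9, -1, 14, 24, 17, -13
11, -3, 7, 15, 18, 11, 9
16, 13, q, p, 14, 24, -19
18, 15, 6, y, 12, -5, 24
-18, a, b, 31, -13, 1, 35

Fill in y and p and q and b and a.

y = -2, p = 4, q = 16, b = 9, a = 23

The known cells in column 2 total 45, leaving 68 − 45 = 23 for the blank.
The known cells in row 7 total 59, leaving 68 − 59 = 9 for the blank.
The known cells in column 3 total 52, leaving 68 − 52 = 16 for the blank.
The known cells in row 5 total 64, leaving 68 − 64 = 4 for the blank.
The known cells in row 6 total 70, leaving 68 − 70 = -2 for the blank.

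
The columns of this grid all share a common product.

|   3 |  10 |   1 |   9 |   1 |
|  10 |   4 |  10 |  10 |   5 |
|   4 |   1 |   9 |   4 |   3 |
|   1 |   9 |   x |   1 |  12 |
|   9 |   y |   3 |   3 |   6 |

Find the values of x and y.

Columns 4 and 5 each multiply to 1080, so every column has product 1080.
Column 3: 1×10×9×3 = 270, so the missing entry is 1080 ÷ 270 = 4.
Column 2: 10×4×1×9 = 360, so the missing entry is 1080 ÷ 360 = 3.

x = 4, y = 3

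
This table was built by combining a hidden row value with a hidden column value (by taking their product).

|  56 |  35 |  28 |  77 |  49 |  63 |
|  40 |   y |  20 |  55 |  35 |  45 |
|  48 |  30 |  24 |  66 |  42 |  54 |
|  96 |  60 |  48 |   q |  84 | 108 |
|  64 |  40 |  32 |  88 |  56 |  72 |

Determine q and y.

q = 132, y = 25

Each row is a constant multiple of every other row — this is a multiplication table with the headers hidden.
Row 4 is 108/63 = 12/7 times row 1, so its entry in column 4 is 77 × 12/7 = 132.
Row 2 is 45/63 = 5/7 times row 1, so its entry in column 2 is 35 × 5/7 = 25.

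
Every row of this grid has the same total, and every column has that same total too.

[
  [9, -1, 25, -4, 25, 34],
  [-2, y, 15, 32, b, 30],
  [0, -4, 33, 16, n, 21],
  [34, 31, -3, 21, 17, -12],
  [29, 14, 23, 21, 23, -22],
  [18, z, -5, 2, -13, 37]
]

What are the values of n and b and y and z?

Rows 1 and 4 both sum to 88, so that's the common total.
The known cells in row 3 total 66, leaving 88 − 66 = 22 for the blank.
The known cells in row 6 total 39, leaving 88 − 39 = 49 for the blank.
The known cells in column 2 total 89, leaving 88 − 89 = -1 for the blank.
The known cells in row 2 total 74, leaving 88 − 74 = 14 for the blank.

n = 22, b = 14, y = -1, z = 49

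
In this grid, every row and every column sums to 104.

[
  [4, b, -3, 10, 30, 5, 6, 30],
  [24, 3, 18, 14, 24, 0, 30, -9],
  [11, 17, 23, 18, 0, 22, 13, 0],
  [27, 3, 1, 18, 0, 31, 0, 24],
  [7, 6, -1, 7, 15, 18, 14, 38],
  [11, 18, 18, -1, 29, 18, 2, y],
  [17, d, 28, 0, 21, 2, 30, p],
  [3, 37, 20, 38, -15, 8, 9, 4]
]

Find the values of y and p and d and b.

y = 9, p = 8, d = -2, b = 22

The known cells in row 1 total 82, leaving 104 − 82 = 22 for the blank.
The known cells in column 2 total 106, leaving 104 − 106 = -2 for the blank.
The known cells in row 7 total 96, leaving 104 − 96 = 8 for the blank.
The known cells in row 6 total 95, leaving 104 − 95 = 9 for the blank.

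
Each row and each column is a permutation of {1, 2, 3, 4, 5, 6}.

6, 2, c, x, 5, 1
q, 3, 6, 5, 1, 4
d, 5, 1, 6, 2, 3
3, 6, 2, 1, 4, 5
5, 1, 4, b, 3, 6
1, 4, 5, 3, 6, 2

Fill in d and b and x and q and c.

d = 4, b = 2, x = 4, q = 2, c = 3

For row 5, column 4: row 5 already has {1, 3, 4, 5, 6}; that leaves 2.
At (row 1, col 4): column 4 already has {1, 2, 3, 5, 6}, so the value is 4.
At (row 3, col 1): row 3 already has {1, 2, 3, 5, 6}, so the value is 4.
At (row 1, col 3): row 1 already has {1, 2, 4, 5, 6}, so the value is 3.
Cell (2,1): row 2 already has {1, 3, 4, 5, 6} → 2.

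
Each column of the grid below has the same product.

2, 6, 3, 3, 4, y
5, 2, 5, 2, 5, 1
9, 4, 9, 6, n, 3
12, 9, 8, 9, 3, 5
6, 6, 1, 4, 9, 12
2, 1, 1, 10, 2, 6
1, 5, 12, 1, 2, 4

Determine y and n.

Columns 2 and 3 each multiply to 12960, so every column has product 12960.
Column 6: 1×3×5×12×6×4 = 4320, so the missing entry is 12960 ÷ 4320 = 3.
Column 5: 4×5×3×9×2×2 = 2160, so the missing entry is 12960 ÷ 2160 = 6.

y = 3, n = 6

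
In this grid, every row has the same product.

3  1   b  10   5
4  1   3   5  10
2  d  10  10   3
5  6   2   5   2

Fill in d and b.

Rows 2 and 4 each multiply to 600, so every row has product 600.
Row 3: 2×10×10×3 = 600, so the missing entry is 600 ÷ 600 = 1.
Row 1: 3×1×10×5 = 150, so the missing entry is 600 ÷ 150 = 4.

d = 1, b = 4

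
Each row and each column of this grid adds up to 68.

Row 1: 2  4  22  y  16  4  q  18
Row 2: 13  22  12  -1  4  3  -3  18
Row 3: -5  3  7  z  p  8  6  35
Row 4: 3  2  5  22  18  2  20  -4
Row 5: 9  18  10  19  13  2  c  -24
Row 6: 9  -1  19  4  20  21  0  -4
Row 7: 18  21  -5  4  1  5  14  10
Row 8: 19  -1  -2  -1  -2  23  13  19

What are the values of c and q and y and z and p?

c = 21, q = -3, y = 5, z = 16, p = -2

The known cells in column 5 total 70, leaving 68 − 70 = -2 for the blank.
The known cells in row 5 total 47, leaving 68 − 47 = 21 for the blank.
The known cells in column 7 total 71, leaving 68 − 71 = -3 for the blank.
The known cells in row 1 total 63, leaving 68 − 63 = 5 for the blank.
The known cells in row 3 total 52, leaving 68 − 52 = 16 for the blank.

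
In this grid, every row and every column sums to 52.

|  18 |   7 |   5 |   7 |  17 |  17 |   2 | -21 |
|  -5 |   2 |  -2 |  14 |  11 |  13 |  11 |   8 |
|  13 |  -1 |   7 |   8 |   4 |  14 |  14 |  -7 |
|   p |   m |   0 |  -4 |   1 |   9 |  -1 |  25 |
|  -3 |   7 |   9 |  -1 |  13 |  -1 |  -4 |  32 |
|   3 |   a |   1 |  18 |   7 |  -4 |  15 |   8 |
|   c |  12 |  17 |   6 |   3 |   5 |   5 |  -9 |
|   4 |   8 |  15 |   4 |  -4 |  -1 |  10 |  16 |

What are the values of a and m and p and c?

The known cells in row 7 total 39, leaving 52 − 39 = 13 for the blank.
The known cells in row 6 total 48, leaving 52 − 48 = 4 for the blank.
The known cells in column 2 total 39, leaving 52 − 39 = 13 for the blank.
The known cells in row 4 total 43, leaving 52 − 43 = 9 for the blank.

a = 4, m = 13, p = 9, c = 13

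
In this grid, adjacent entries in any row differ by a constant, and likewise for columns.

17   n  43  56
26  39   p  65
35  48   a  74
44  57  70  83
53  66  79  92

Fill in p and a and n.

Along each row the entries change by 13 per step; down each column they change by 9.
Row 2: from 26 at column 1, stepping by 13 to column 3 gives 52.
Row 3: from 35 at column 1, stepping by 13 to column 3 gives 61.
Row 1: from 17 at column 1, stepping by 13 to column 2 gives 30.

p = 52, a = 61, n = 30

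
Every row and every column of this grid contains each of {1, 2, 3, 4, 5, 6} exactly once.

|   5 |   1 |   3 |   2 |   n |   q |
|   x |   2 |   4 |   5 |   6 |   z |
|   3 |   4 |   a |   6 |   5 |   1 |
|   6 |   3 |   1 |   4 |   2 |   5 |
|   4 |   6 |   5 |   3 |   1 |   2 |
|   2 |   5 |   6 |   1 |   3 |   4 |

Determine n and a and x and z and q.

n = 4, a = 2, x = 1, z = 3, q = 6

For row 1, column 5: column 5 already has {1, 2, 3, 5, 6}; that leaves 4.
At (row 1, col 6): row 1 already has {1, 2, 3, 4, 5}, so the value is 6.
At (row 2, col 6): column 6 already has {1, 2, 4, 5, 6}, so the value is 3.
For row 3, column 3: row 3 already has {1, 3, 4, 5, 6}; that leaves 2.
For row 2, column 1: row 2 already has {2, 3, 4, 5, 6}; that leaves 1.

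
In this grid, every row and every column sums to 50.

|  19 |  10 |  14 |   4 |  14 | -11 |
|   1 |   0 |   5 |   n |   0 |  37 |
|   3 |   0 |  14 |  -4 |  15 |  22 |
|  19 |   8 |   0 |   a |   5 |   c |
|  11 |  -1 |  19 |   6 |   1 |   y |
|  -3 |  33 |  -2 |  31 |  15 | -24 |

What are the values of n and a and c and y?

The known cells in row 5 total 36, leaving 50 − 36 = 14 for the blank.
The known cells in row 2 total 43, leaving 50 − 43 = 7 for the blank.
The known cells in column 4 total 44, leaving 50 − 44 = 6 for the blank.
The known cells in row 4 total 38, leaving 50 − 38 = 12 for the blank.

n = 7, a = 6, c = 12, y = 14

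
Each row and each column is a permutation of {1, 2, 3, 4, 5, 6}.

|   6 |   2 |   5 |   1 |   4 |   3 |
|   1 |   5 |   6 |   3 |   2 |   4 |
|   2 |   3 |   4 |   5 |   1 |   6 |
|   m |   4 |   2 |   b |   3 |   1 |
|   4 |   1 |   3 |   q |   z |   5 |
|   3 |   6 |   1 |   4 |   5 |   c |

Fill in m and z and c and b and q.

m = 5, z = 6, c = 2, b = 6, q = 2

At (row 5, col 5): column 5 already has {1, 2, 3, 4, 5}, so the value is 6.
Cell (6,6): row 6 already has {1, 3, 4, 5, 6} → 2.
For row 5, column 4: row 5 already has {1, 3, 4, 5, 6}; that leaves 2.
Cell (4,1): column 1 already has {1, 2, 3, 4, 6} → 5.
At (row 4, col 4): row 4 already has {1, 2, 3, 4, 5}, so the value is 6.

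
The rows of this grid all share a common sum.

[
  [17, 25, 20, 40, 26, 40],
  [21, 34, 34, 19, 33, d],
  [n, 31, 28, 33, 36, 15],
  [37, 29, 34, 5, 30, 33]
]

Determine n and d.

n = 25, d = 27

Rows 1 and 4 both add up to 168, so every row sums to 168.
Row 3: 31 + 28 + 33 + 36 + 15 = 143, so the missing entry is 168 − 143 = 25.
Row 2: 21 + 34 + 34 + 19 + 33 = 141, so the missing entry is 168 − 141 = 27.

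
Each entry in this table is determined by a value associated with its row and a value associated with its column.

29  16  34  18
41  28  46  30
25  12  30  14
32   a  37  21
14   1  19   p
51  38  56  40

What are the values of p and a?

The difference between any two rows is the same in every column — this is an addition table with the headers hidden.
Row 5 minus row 1 is 19 − 34 = -15, so its entry in column 4 is 18 + (-15) = 3.
Row 4 minus row 1 is 37 − 34 = 3, so its entry in column 2 is 16 + 3 = 19.

p = 3, a = 19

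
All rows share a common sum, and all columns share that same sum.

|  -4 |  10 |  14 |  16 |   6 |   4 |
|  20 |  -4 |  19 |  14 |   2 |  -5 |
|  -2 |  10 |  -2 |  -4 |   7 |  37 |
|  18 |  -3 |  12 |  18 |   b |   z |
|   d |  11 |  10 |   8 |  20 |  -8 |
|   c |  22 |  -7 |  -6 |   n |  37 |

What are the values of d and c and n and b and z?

Rows 1 and 2 both sum to 46, so that's the common total.
Row 5: 11 + 10 + 8 + 20 − 8 = 41, so its missing entry is 46 − 41 = 5.
Column 1: -4 + 20 − 2 + 18 + 5 = 37, so its missing entry is 46 − 37 = 9.
Row 6: 9 + 22 − 7 − 6 + 37 = 55, so its missing entry is 46 − 55 = -9.
Column 5: 6 + 2 + 7 + 20 − 9 = 26, so its missing entry is 46 − 26 = 20.
Row 4: 18 − 3 + 12 + 18 + 20 = 65, so its missing entry is 46 − 65 = -19.

d = 5, c = 9, n = -9, b = 20, z = -19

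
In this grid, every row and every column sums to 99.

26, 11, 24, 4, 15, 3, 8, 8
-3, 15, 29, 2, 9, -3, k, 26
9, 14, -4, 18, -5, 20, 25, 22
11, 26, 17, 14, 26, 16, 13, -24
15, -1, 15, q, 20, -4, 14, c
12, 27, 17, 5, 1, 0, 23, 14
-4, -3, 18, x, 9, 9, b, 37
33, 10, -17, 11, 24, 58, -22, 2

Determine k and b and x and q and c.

The known cells in row 2 total 75, leaving 99 − 75 = 24 for the blank.
The known cells in column 7 total 85, leaving 99 − 85 = 14 for the blank.
The known cells in row 7 total 80, leaving 99 − 80 = 19 for the blank.
The known cells in column 4 total 73, leaving 99 − 73 = 26 for the blank.
The known cells in row 5 total 85, leaving 99 − 85 = 14 for the blank.

k = 24, b = 14, x = 19, q = 26, c = 14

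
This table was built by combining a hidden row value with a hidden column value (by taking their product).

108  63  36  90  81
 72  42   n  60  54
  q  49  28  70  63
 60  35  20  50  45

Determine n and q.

Each row is a constant multiple of every other row — this is a multiplication table with the headers hidden.
Row 2 is 54/81 = 2/3 times row 1, so its entry in column 3 is 36 × 2/3 = 24.
Row 3 is 63/81 = 7/9 times row 1, so its entry in column 1 is 108 × 7/9 = 84.

n = 24, q = 84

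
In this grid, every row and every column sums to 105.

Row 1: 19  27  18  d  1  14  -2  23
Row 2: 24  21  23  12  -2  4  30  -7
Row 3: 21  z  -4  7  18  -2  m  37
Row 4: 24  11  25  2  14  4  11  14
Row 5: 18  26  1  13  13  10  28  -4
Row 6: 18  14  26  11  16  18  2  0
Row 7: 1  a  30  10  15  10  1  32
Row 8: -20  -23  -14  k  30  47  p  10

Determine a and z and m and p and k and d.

a = 6, z = 23, m = 5, p = 30, k = 45, d = 5

The known cells in row 7 total 99, leaving 105 − 99 = 6 for the blank.
The known cells in column 2 total 82, leaving 105 − 82 = 23 for the blank.
The known cells in row 1 total 100, leaving 105 − 100 = 5 for the blank.
The known cells in column 4 total 60, leaving 105 − 60 = 45 for the blank.
The known cells in row 8 total 75, leaving 105 − 75 = 30 for the blank.
The known cells in row 3 total 100, leaving 105 − 100 = 5 for the blank.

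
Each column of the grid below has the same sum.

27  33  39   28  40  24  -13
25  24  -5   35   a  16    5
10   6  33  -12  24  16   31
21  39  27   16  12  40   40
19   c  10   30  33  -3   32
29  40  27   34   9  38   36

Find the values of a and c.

Columns 4 and 7 both add up to 131, so every column sums to 131.
Column 5: 40 + 24 + 12 + 33 + 9 = 118, so the missing entry is 131 − 118 = 13.
Column 2: 33 + 24 + 6 + 39 + 40 = 142, so the missing entry is 131 − 142 = -11.

a = 13, c = -11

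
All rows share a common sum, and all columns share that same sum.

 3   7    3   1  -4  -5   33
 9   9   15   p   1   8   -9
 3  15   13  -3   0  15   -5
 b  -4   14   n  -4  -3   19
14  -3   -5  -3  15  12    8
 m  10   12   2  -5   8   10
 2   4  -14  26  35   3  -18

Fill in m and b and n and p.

m = 1, b = 6, n = 10, p = 5

Rows 1 and 3 both sum to 38, so that's the common total.
The known cells in row 2 total 33, leaving 38 − 33 = 5 for the blank.
The known cells in column 4 total 28, leaving 38 − 28 = 10 for the blank.
The known cells in row 6 total 37, leaving 38 − 37 = 1 for the blank.
The known cells in row 4 total 32, leaving 38 − 32 = 6 for the blank.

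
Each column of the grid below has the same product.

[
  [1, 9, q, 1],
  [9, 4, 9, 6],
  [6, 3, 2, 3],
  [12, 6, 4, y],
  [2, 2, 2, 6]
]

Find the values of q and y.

q = 9, y = 12

Columns 1 and 2 each multiply to 1296, so every column has product 1296.
Column 3: 9×2×4×2 = 144, so the missing entry is 1296 ÷ 144 = 9.
Column 4: 1×6×3×6 = 108, so the missing entry is 1296 ÷ 108 = 12.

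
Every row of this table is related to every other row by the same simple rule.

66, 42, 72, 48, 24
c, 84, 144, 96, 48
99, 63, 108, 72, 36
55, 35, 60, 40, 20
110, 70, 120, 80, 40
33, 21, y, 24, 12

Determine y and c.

Each row is a constant multiple of every other row — this is a multiplication table with the headers hidden.
Row 6 is 12/24 = 1/2 times row 1, so its entry in column 3 is 72 × 1/2 = 36.
Row 2 is 48/24 = 2/1 times row 1, so its entry in column 1 is 66 × 2/1 = 132.

y = 36, c = 132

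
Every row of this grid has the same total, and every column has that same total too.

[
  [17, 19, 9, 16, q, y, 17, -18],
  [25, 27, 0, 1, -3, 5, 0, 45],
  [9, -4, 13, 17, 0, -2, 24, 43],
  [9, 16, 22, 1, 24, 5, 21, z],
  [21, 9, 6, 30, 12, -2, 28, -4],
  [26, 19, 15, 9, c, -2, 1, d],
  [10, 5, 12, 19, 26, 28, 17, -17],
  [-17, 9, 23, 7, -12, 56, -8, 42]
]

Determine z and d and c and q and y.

Rows 2 and 3 both sum to 100, so that's the common total.
Row 4: 9 + 16 + 22 + 1 + 24 + 5 + 21 = 98, so its missing entry is 100 − 98 = 2.
Column 8: -18 + 45 + 43 + 2 − 4 − 17 + 42 = 93, so its missing entry is 100 − 93 = 7.
Row 6: 26 + 19 + 15 + 9 − 2 + 1 + 7 = 75, so its missing entry is 100 − 75 = 25.
Column 5: -3 + 0 + 24 + 12 + 25 + 26 − 12 = 72, so its missing entry is 100 − 72 = 28.
Row 1: 17 + 19 + 9 + 16 + 28 + 17 − 18 = 88, so its missing entry is 100 − 88 = 12.

z = 2, d = 7, c = 25, q = 28, y = 12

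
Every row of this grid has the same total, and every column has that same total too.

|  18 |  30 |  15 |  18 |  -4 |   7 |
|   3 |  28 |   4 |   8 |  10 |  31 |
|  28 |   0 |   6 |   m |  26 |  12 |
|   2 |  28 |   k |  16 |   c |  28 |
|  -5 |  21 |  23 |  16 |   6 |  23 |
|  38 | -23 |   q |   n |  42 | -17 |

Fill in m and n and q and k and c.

Rows 1 and 2 both sum to 84, so that's the common total.
The known cells in column 5 total 80, leaving 84 − 80 = 4 for the blank.
The known cells in row 3 total 72, leaving 84 − 72 = 12 for the blank.
The known cells in column 4 total 70, leaving 84 − 70 = 14 for the blank.
The known cells in row 4 total 78, leaving 84 − 78 = 6 for the blank.
The known cells in row 6 total 54, leaving 84 − 54 = 30 for the blank.

m = 12, n = 14, q = 30, k = 6, c = 4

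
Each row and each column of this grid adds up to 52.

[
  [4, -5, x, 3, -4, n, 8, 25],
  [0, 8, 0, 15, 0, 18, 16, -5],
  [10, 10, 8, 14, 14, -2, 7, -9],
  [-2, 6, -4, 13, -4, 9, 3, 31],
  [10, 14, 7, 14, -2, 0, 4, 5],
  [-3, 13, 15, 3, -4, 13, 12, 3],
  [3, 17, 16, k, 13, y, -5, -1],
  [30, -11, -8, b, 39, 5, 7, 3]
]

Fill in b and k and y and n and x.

The known cells in row 8 total 65, leaving 52 − 65 = -13 for the blank.
The known cells in column 3 total 34, leaving 52 − 34 = 18 for the blank.
The known cells in row 1 total 49, leaving 52 − 49 = 3 for the blank.
The known cells in column 6 total 46, leaving 52 − 46 = 6 for the blank.
The known cells in row 7 total 49, leaving 52 − 49 = 3 for the blank.

b = -13, k = 3, y = 6, n = 3, x = 18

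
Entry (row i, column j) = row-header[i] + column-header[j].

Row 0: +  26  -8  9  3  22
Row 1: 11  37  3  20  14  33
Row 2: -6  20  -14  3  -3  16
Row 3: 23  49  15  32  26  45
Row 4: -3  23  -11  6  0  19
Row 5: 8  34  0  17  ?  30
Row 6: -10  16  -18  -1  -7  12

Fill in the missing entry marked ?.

11

8 + 3 = 11.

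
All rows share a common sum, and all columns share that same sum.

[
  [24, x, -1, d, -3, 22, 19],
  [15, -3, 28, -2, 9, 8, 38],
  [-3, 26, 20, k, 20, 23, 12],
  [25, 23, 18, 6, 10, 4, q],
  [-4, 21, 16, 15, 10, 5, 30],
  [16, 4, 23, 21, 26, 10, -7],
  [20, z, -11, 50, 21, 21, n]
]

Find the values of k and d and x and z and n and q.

k = -5, d = 8, x = 24, z = -2, n = -6, q = 7

Rows 2 and 5 both sum to 93, so that's the common total.
Row 3: -3 + 26 + 20 + 20 + 23 + 12 = 98, so its missing entry is 93 − 98 = -5.
Column 4: -2 − 5 + 6 + 15 + 21 + 50 = 85, so its missing entry is 93 − 85 = 8.
Row 1: 24 − 1 + 8 − 3 + 22 + 19 = 69, so its missing entry is 93 − 69 = 24.
Column 2: 24 − 3 + 26 + 23 + 21 + 4 = 95, so its missing entry is 93 − 95 = -2.
Row 4: 25 + 23 + 18 + 6 + 10 + 4 = 86, so its missing entry is 93 − 86 = 7.
Row 7: 20 − 2 − 11 + 50 + 21 + 21 = 99, so its missing entry is 93 − 99 = -6.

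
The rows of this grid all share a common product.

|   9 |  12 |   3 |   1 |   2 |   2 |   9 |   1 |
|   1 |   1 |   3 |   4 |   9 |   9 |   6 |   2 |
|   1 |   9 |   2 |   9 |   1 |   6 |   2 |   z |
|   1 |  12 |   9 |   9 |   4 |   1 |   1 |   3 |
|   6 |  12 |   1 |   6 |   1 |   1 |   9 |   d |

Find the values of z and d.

Rows 1 and 2 each multiply to 11664, so every row has product 11664.
Row 3: 1×9×2×9×1×6×2 = 1944, so the missing entry is 11664 ÷ 1944 = 6.
Row 5: 6×12×1×6×1×1×9 = 3888, so the missing entry is 11664 ÷ 3888 = 3.

z = 6, d = 3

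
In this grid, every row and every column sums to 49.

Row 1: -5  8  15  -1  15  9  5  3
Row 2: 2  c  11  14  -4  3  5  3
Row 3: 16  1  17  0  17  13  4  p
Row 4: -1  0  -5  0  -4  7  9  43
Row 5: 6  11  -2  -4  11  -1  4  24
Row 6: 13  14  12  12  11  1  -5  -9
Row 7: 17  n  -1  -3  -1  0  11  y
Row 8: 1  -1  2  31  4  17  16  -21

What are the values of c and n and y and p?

c = 15, n = 1, y = 25, p = -19

Row 2: 2 + 11 + 14 − 4 + 3 + 5 + 3 = 34, so its missing entry is 49 − 34 = 15.
Column 2: 8 + 15 + 1 + 0 + 11 + 14 − 1 = 48, so its missing entry is 49 − 48 = 1.
Row 7: 17 + 1 − 1 − 3 − 1 + 0 + 11 = 24, so its missing entry is 49 − 24 = 25.
Row 3: 16 + 1 + 17 + 0 + 17 + 13 + 4 = 68, so its missing entry is 49 − 68 = -19.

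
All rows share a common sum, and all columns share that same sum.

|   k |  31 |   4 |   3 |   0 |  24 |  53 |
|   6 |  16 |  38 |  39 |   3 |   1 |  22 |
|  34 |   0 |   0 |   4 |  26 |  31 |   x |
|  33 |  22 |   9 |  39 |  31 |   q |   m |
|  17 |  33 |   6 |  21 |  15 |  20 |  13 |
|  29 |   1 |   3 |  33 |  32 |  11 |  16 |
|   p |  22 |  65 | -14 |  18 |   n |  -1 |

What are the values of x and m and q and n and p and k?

x = 30, m = -8, q = -1, n = 39, p = -4, k = 10

Rows 2 and 5 both sum to 125, so that's the common total.
The known cells in row 1 total 115, leaving 125 − 115 = 10 for the blank.
The known cells in row 3 total 95, leaving 125 − 95 = 30 for the blank.
The known cells in column 7 total 133, leaving 125 − 133 = -8 for the blank.
The known cells in column 1 total 129, leaving 125 − 129 = -4 for the blank.
The known cells in row 7 total 86, leaving 125 − 86 = 39 for the blank.
The known cells in row 4 total 126, leaving 125 − 126 = -1 for the blank.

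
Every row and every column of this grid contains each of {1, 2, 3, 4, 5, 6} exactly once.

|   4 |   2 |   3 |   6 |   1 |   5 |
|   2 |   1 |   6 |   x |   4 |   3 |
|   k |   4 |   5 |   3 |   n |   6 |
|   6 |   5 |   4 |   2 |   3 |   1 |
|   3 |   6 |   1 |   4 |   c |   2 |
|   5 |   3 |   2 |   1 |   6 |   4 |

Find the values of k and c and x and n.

At (row 5, col 5): row 5 already has {1, 2, 3, 4, 6}, so the value is 5.
Cell (3,5): column 5 already has {1, 3, 4, 5, 6} → 2.
At (row 2, col 4): row 2 already has {1, 2, 3, 4, 6}, so the value is 5.
Cell (3,1): row 3 already has {2, 3, 4, 5, 6} → 1.

k = 1, c = 5, x = 5, n = 2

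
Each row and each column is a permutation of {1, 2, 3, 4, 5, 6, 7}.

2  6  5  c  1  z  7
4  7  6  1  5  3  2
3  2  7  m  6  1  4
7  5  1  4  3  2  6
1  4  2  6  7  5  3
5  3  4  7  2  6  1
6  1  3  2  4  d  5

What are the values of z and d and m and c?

z = 4, d = 7, m = 5, c = 3

For row 3, column 4: row 3 already has {1, 2, 3, 4, 6, 7}; that leaves 5.
At (row 1, col 4): column 4 already has {1, 2, 4, 5, 6, 7}, so the value is 3.
At (row 7, col 6): row 7 already has {1, 2, 3, 4, 5, 6}, so the value is 7.
At (row 1, col 6): row 1 already has {1, 2, 3, 5, 6, 7}, so the value is 4.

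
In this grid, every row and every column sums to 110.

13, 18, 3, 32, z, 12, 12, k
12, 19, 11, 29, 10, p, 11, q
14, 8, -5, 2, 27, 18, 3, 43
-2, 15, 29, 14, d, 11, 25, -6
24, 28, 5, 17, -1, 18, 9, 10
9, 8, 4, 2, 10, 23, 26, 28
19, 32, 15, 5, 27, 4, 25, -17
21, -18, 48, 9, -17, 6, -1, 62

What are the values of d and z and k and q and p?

The known cells in row 4 total 86, leaving 110 − 86 = 24 for the blank.
The known cells in column 5 total 80, leaving 110 − 80 = 30 for the blank.
The known cells in row 1 total 120, leaving 110 − 120 = -10 for the blank.
The known cells in column 6 total 92, leaving 110 − 92 = 18 for the blank.
The known cells in row 2 total 110, leaving 110 − 110 = 0 for the blank.

d = 24, z = 30, k = -10, q = 0, p = 18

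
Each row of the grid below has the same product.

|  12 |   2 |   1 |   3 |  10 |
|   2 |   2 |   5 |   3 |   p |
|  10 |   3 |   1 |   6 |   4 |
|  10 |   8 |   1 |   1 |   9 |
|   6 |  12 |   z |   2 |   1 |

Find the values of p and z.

Rows 3 and 4 each multiply to 720, so every row has product 720.
Row 2: 2×2×5×3 = 60, so the missing entry is 720 ÷ 60 = 12.
Row 5: 6×12×2×1 = 144, so the missing entry is 720 ÷ 144 = 5.

p = 12, z = 5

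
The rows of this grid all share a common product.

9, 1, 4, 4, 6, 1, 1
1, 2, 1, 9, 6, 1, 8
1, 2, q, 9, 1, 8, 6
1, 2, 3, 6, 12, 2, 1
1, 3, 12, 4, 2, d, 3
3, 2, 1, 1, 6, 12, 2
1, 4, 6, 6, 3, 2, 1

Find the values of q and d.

Rows 1 and 6 each multiply to 864, so every row has product 864.
Row 3: 1×2×9×1×8×6 = 864, so the missing entry is 864 ÷ 864 = 1.
Row 5: 1×3×12×4×2×3 = 864, so the missing entry is 864 ÷ 864 = 1.

q = 1, d = 1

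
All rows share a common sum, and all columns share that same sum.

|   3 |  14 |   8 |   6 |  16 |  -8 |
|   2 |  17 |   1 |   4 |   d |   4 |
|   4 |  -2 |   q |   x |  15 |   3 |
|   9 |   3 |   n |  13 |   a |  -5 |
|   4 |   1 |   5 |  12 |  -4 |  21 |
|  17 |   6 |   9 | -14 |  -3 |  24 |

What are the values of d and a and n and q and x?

Rows 1 and 5 both sum to 39, so that's the common total.
Row 2 has 2 + 17 + 1 + 4 + 4 = 28; the blank must be 39 − 28 = 11.
Column 5 has 16 + 11 + 15 − 4 − 3 = 35; the blank must be 39 − 35 = 4.
Column 4 has 6 + 4 + 13 + 12 − 14 = 21; the blank must be 39 − 21 = 18.
Row 3 has 4 − 2 + 18 + 15 + 3 = 38; the blank must be 39 − 38 = 1.
Row 4 has 9 + 3 + 13 + 4 − 5 = 24; the blank must be 39 − 24 = 15.

d = 11, a = 4, n = 15, q = 1, x = 18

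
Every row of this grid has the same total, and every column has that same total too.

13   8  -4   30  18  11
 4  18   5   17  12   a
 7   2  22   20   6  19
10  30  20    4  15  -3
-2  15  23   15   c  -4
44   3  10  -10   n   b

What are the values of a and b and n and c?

Rows 1 and 3 both sum to 76, so that's the common total.
Row 5: -2 + 15 + 23 + 15 − 4 = 47, so its missing entry is 76 − 47 = 29.
Column 5: 18 + 12 + 6 + 15 + 29 = 80, so its missing entry is 76 − 80 = -4.
Row 6: 44 + 3 + 10 − 10 − 4 = 43, so its missing entry is 76 − 43 = 33.
Row 2: 4 + 18 + 5 + 17 + 12 = 56, so its missing entry is 76 − 56 = 20.

a = 20, b = 33, n = -4, c = 29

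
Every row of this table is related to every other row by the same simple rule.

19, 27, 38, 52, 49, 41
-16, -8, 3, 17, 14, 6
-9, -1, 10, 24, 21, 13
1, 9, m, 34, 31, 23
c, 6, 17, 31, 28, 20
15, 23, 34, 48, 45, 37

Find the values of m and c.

m = 20, c = -2

The difference between any two rows is the same in every column — this is an addition table with the headers hidden.
Row 4 minus row 1 is 34 − 52 = -18, so its entry in column 3 is 38 + (-18) = 20.
Row 5 minus row 1 is 31 − 52 = -21, so its entry in column 1 is 19 + (-21) = -2.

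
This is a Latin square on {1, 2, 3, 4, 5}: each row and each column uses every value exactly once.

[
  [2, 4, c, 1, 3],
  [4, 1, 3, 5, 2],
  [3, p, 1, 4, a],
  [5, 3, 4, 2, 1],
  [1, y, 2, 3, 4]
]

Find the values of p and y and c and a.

For row 3, column 5: column 5 already has {1, 2, 3, 4}; that leaves 5.
For row 5, column 2: row 5 already has {1, 2, 3, 4}; that leaves 5.
At (row 3, col 2): row 3 already has {1, 3, 4, 5}, so the value is 2.
For row 1, column 3: row 1 already has {1, 2, 3, 4}; that leaves 5.

p = 2, y = 5, c = 5, a = 5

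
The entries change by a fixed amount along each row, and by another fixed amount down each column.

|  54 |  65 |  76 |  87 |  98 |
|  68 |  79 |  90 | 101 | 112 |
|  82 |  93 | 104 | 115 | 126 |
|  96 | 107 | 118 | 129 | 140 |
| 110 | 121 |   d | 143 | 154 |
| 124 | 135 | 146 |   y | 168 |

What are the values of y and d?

y = 157, d = 132

Along each row the entries change by 11 per step; down each column they change by 14.
Row 6: from 124 at column 1, stepping by 11 to column 4 gives 157.
Row 5: from 110 at column 1, stepping by 11 to column 3 gives 132.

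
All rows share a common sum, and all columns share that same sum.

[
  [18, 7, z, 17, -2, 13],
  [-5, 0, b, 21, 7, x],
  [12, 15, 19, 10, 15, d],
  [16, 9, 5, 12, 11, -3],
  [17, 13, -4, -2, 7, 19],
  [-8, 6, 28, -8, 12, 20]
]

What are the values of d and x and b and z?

d = -21, x = 22, b = 5, z = -3

Rows 4 and 5 both sum to 50, so that's the common total.
Row 1 has 18 + 7 + 17 − 2 + 13 = 53; the blank must be 50 − 53 = -3.
Column 3 has -3 + 19 + 5 − 4 + 28 = 45; the blank must be 50 − 45 = 5.
Row 3 has 12 + 15 + 19 + 10 + 15 = 71; the blank must be 50 − 71 = -21.
Row 2 has -5 + 0 + 5 + 21 + 7 = 28; the blank must be 50 − 28 = 22.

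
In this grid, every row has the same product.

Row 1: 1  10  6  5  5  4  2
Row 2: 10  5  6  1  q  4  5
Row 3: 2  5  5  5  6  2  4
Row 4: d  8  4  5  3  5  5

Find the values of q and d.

Rows 1 and 3 each multiply to 12000, so every row has product 12000.
Row 2: 10×5×6×1×4×5 = 6000, so the missing entry is 12000 ÷ 6000 = 2.
Row 4: 8×4×5×3×5×5 = 12000, so the missing entry is 12000 ÷ 12000 = 1.

q = 2, d = 1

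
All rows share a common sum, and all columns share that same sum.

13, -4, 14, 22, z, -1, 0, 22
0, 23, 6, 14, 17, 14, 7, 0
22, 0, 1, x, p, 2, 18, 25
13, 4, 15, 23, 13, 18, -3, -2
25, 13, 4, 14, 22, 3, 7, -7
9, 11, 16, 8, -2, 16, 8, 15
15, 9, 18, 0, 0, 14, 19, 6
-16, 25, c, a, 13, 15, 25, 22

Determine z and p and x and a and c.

z = 15, p = 3, x = 10, a = -10, c = 7

Rows 2 and 4 both sum to 81, so that's the common total.
Row 1: 13 − 4 + 14 + 22 − 1 + 0 + 22 = 66, so its missing entry is 81 − 66 = 15.
Column 5: 15 + 17 + 13 + 22 − 2 + 0 + 13 = 78, so its missing entry is 81 − 78 = 3.
Row 3: 22 + 0 + 1 + 3 + 2 + 18 + 25 = 71, so its missing entry is 81 − 71 = 10.
Column 4: 22 + 14 + 10 + 23 + 14 + 8 + 0 = 91, so its missing entry is 81 − 91 = -10.
Row 8: -16 + 25 − 10 + 13 + 15 + 25 + 22 = 74, so its missing entry is 81 − 74 = 7.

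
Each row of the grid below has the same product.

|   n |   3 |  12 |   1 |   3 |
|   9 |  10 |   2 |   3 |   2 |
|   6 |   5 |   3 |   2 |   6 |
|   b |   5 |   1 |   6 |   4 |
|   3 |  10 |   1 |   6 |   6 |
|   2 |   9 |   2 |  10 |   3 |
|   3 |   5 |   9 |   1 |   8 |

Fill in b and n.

Rows 2 and 6 each multiply to 1080, so every row has product 1080.
Row 4: 5×1×6×4 = 120, so the missing entry is 1080 ÷ 120 = 9.
Row 1: 3×12×1×3 = 108, so the missing entry is 1080 ÷ 108 = 10.

b = 9, n = 10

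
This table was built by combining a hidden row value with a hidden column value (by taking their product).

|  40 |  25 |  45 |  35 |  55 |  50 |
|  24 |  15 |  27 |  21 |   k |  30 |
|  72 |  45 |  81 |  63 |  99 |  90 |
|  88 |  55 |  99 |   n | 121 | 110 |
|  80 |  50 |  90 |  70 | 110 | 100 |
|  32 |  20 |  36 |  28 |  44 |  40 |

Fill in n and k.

Each row is a constant multiple of every other row — this is a multiplication table with the headers hidden.
Row 4 is 88/40 = 11/5 times row 1, so its entry in column 4 is 35 × 11/5 = 77.
Row 2 is 24/40 = 3/5 times row 1, so its entry in column 5 is 55 × 3/5 = 33.

n = 77, k = 33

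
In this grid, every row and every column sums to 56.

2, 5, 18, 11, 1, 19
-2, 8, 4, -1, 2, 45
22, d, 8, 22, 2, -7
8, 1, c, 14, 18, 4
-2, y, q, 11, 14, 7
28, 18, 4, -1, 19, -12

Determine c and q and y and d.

Row 4: 8 + 1 + 14 + 18 + 4 = 45, so its missing entry is 56 − 45 = 11.
Row 3: 22 + 8 + 22 + 2 − 7 = 47, so its missing entry is 56 − 47 = 9.
Column 2: 5 + 8 + 9 + 1 + 18 = 41, so its missing entry is 56 − 41 = 15.
Row 5: -2 + 15 + 11 + 14 + 7 = 45, so its missing entry is 56 − 45 = 11.

c = 11, q = 11, y = 15, d = 9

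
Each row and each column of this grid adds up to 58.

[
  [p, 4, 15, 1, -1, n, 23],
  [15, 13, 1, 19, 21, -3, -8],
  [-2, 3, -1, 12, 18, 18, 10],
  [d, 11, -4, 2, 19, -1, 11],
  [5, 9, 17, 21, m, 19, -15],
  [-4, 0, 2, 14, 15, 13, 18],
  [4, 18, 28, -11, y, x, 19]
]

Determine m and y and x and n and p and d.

The known cells in row 5 total 56, leaving 58 − 56 = 2 for the blank.
The known cells in column 5 total 74, leaving 58 − 74 = -16 for the blank.
The known cells in row 7 total 42, leaving 58 − 42 = 16 for the blank.
The known cells in row 4 total 38, leaving 58 − 38 = 20 for the blank.
The known cells in column 1 total 38, leaving 58 − 38 = 20 for the blank.
The known cells in row 1 total 62, leaving 58 − 62 = -4 for the blank.

m = 2, y = -16, x = 16, n = -4, p = 20, d = 20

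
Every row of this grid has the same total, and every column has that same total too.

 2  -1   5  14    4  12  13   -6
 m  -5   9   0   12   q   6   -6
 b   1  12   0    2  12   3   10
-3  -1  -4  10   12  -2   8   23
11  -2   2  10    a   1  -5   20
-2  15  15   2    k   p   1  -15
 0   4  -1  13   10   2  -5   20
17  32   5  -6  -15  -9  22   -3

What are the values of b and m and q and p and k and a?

Rows 1 and 4 both sum to 43, so that's the common total.
Row 5 has 11 − 2 + 2 + 10 + 1 − 5 + 20 = 37; the blank must be 43 − 37 = 6.
Column 5 has 4 + 12 + 2 + 12 + 6 + 10 − 15 = 31; the blank must be 43 − 31 = 12.
Row 6 has -2 + 15 + 15 + 2 + 12 + 1 − 15 = 28; the blank must be 43 − 28 = 15.
Column 6 has 12 + 12 − 2 + 1 + 15 + 2 − 9 = 31; the blank must be 43 − 31 = 12.
Row 3 has 1 + 12 + 0 + 2 + 12 + 3 + 10 = 40; the blank must be 43 − 40 = 3.
Row 2 has -5 + 9 + 0 + 12 + 12 + 6 − 6 = 28; the blank must be 43 − 28 = 15.

b = 3, m = 15, q = 12, p = 15, k = 12, a = 6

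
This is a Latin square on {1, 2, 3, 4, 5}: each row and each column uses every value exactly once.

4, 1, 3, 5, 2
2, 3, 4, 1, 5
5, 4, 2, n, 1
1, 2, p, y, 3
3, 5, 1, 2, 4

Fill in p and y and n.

For row 3, column 4: row 3 already has {1, 2, 4, 5}; that leaves 3.
At (row 4, col 3): column 3 already has {1, 2, 3, 4}, so the value is 5.
At (row 4, col 4): row 4 already has {1, 2, 3, 5}, so the value is 4.

p = 5, y = 4, n = 3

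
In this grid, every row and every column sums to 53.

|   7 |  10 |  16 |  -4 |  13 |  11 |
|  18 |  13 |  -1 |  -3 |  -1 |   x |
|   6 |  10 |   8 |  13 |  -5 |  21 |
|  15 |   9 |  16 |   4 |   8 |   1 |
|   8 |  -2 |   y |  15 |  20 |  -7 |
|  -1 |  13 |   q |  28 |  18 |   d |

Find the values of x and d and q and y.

Row 5 has 8 − 2 + 15 + 20 − 7 = 34; the blank must be 53 − 34 = 19.
Column 3 has 16 − 1 + 8 + 16 + 19 = 58; the blank must be 53 − 58 = -5.
Row 6 has -1 + 13 − 5 + 28 + 18 = 53; the blank must be 53 − 53 = 0.
Row 2 has 18 + 13 − 1 − 3 − 1 = 26; the blank must be 53 − 26 = 27.

x = 27, d = 0, q = -5, y = 19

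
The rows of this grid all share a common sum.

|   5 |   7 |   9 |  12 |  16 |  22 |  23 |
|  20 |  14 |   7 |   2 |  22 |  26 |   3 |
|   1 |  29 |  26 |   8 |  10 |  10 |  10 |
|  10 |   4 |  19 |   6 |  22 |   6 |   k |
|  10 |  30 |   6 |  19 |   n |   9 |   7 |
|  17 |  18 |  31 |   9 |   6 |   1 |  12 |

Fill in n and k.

The complete rows each total 94.
Row 5 is missing 94 − 81 = 13 (since 10 + 30 + 6 + 19 + 9 + 7 = 81).
Row 4 is missing 94 − 67 = 27 (since 10 + 4 + 19 + 6 + 22 + 6 = 67).

n = 13, k = 27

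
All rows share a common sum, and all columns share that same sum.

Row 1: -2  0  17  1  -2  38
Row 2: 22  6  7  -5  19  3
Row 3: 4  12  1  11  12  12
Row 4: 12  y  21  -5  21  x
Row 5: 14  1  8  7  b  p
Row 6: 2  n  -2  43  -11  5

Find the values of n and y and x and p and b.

Rows 1 and 2 both sum to 52, so that's the common total.
The known cells in column 5 total 39, leaving 52 − 39 = 13 for the blank.
The known cells in row 6 total 37, leaving 52 − 37 = 15 for the blank.
The known cells in column 2 total 34, leaving 52 − 34 = 18 for the blank.
The known cells in row 5 total 43, leaving 52 − 43 = 9 for the blank.
The known cells in row 4 total 67, leaving 52 − 67 = -15 for the blank.

n = 15, y = 18, x = -15, p = 9, b = 13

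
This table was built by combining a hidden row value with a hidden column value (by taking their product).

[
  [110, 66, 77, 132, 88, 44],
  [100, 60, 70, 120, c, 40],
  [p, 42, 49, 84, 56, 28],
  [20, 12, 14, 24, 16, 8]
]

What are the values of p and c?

p = 70, c = 80

Each row is a constant multiple of every other row — this is a multiplication table with the headers hidden.
Row 3 is 49/77 = 7/11 times row 1, so its entry in column 1 is 110 × 7/11 = 70.
Row 2 is 70/77 = 10/11 times row 1, so its entry in column 5 is 88 × 10/11 = 80.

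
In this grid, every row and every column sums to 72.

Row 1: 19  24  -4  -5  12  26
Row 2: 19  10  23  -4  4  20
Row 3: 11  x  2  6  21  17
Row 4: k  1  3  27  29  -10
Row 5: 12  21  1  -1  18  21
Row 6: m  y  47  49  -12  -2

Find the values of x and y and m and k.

x = 15, y = 1, m = -11, k = 22

Row 3: 11 + 2 + 6 + 21 + 17 = 57, so its missing entry is 72 − 57 = 15.
Column 2: 24 + 10 + 15 + 1 + 21 = 71, so its missing entry is 72 − 71 = 1.
Row 6: 1 + 47 + 49 − 12 − 2 = 83, so its missing entry is 72 − 83 = -11.
Row 4: 1 + 3 + 27 + 29 − 10 = 50, so its missing entry is 72 − 50 = 22.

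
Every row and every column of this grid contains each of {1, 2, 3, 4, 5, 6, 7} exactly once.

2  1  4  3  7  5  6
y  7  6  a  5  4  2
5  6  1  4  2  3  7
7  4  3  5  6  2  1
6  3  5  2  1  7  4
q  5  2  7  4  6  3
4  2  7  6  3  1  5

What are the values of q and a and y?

q = 1, a = 1, y = 3

At (row 6, col 1): row 6 already has {2, 3, 4, 5, 6, 7}, so the value is 1.
At (row 2, col 1): column 1 already has {1, 2, 4, 5, 6, 7}, so the value is 3.
At (row 2, col 4): row 2 already has {2, 3, 4, 5, 6, 7}, so the value is 1.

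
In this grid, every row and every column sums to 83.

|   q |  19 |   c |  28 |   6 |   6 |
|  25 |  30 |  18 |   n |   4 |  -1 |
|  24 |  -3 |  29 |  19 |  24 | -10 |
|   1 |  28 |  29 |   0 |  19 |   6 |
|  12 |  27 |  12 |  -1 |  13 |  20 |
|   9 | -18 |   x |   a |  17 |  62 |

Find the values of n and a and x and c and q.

n = 7, a = 30, x = -17, c = 12, q = 12

Column 1: 25 + 24 + 1 + 12 + 9 = 71, so its missing entry is 83 − 71 = 12.
Row 1: 12 + 19 + 28 + 6 + 6 = 71, so its missing entry is 83 − 71 = 12.
Row 2: 25 + 30 + 18 + 4 − 1 = 76, so its missing entry is 83 − 76 = 7.
Column 4: 28 + 7 + 19 + 0 − 1 = 53, so its missing entry is 83 − 53 = 30.
Row 6: 9 − 18 + 30 + 17 + 62 = 100, so its missing entry is 83 − 100 = -17.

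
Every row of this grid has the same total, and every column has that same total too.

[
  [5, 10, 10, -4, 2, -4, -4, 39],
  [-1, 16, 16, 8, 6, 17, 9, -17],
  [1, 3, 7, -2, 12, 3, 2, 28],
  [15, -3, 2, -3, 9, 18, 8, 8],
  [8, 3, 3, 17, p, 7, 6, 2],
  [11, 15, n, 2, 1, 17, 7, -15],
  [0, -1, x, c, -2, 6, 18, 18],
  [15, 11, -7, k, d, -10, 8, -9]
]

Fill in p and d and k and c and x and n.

Rows 1 and 2 both sum to 54, so that's the common total.
Row 5 has 8 + 3 + 3 + 17 + 7 + 6 + 2 = 46; the blank must be 54 − 46 = 8.
Column 5 has 2 + 6 + 12 + 9 + 8 + 1 − 2 = 36; the blank must be 54 − 36 = 18.
Row 8 has 15 + 11 − 7 + 18 − 10 + 8 − 9 = 26; the blank must be 54 − 26 = 28.
Column 4 has -4 + 8 − 2 − 3 + 17 + 2 + 28 = 46; the blank must be 54 − 46 = 8.
Row 7 has 0 − 1 + 8 − 2 + 6 + 18 + 18 = 47; the blank must be 54 − 47 = 7.
Row 6 has 11 + 15 + 2 + 1 + 17 + 7 − 15 = 38; the blank must be 54 − 38 = 16.

p = 8, d = 18, k = 28, c = 8, x = 7, n = 16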